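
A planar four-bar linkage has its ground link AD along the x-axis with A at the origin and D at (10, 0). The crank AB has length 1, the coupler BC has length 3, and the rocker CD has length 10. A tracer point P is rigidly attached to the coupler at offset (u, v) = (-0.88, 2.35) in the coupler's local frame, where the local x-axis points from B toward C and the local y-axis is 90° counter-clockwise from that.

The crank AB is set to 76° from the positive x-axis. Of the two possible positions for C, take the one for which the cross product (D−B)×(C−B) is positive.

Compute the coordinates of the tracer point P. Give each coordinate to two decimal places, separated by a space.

A=(0,0), D=(10.00,0)
B = A + 1.00·(cos76°, sin76°) = (0.2419, 0.9703)
|BD| = 9.8062
circle(B,3.00) ∩ circle(D,10.00): a=0.2632, h=2.9884
  candidates: C₊=(0.7995,3.9180) cross=29.305; C₋=(0.2081,-2.0295) cross=-29.305
  mode + wants cross > 0 → take C=(0.7995,3.9180) (cross=29.305)
ex = (C−B)/|BC| = (0.1859,0.9826); ey = (-0.9826,0.1859)
P = B + -0.88·ex + 2.35·ey = (-2.2307,0.5424)

-2.23 0.54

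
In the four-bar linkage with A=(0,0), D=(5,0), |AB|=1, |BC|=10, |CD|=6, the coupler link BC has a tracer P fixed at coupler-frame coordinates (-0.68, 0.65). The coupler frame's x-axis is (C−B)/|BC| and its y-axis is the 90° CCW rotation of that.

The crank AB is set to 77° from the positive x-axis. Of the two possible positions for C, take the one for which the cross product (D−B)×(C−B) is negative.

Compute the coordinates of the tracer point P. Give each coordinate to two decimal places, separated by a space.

A=(0,0), D=(5.00,0)
B = A + 1.00·(cos77°, sin77°) = (0.2250, 0.9744)
|BD| = 4.8734
circle(B,10.00) ∩ circle(D,6.00): a=9.0029, h=4.3529
  candidates: C₊=(9.9164,3.4394) cross=21.213; C₋=(8.1758,-5.0906) cross=-21.213
  mode - wants cross < 0 → take C=(8.1758,-5.0906) (cross=-21.213)
ex = (C−B)/|BC| = (0.7951,-0.6065); ey = (0.6065,0.7951)
P = B + -0.68·ex + 0.65·ey = (0.0785,1.9036)

0.08 1.90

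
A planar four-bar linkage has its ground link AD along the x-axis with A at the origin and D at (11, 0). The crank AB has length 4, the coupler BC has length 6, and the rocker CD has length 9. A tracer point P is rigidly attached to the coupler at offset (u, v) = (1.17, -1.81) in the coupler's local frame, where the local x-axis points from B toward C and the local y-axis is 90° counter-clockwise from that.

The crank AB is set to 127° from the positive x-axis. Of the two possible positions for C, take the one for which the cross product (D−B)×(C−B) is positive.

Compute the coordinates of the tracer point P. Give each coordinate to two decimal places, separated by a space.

-0.80 1.76

A=(0,0), D=(11.00,0)
B = A + 4.00·(cos127°, sin127°) = (-2.4073, 3.1945)
|BD| = 13.7826
circle(B,6.00) ∩ circle(D,9.00): a=5.2588, h=2.8888
  candidates: C₊=(3.3779,4.7858) cross=39.815; C₋=(2.0388,-0.8345) cross=-39.815
  mode + wants cross > 0 → take C=(3.3779,4.7858) (cross=39.815)
ex = (C−B)/|BC| = (0.9642,0.2652); ey = (-0.2652,0.9642)
P = B + 1.17·ex + -1.81·ey = (-0.7991,1.7596)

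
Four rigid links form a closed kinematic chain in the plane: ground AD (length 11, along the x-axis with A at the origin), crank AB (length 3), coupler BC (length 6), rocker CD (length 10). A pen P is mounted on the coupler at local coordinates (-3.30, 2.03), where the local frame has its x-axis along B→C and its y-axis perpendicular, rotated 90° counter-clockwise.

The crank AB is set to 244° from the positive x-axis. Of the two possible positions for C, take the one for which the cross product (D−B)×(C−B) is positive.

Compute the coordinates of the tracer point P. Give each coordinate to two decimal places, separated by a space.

-4.60 -4.74

A=(0,0), D=(11.00,0)
B = A + 3.00·(cos244°, sin244°) = (-1.3151, -2.6964)
|BD| = 12.6068
circle(B,6.00) ∩ circle(D,10.00): a=3.7651, h=4.6716
  candidates: C₊=(1.3637,2.6724) cross=58.894; C₋=(3.3621,-6.4546) cross=-58.894
  mode + wants cross > 0 → take C=(1.3637,2.6724) (cross=58.894)
ex = (C−B)/|BC| = (0.4465,0.8948); ey = (-0.8948,0.4465)
P = B + -3.30·ex + 2.03·ey = (-4.6049,-4.7429)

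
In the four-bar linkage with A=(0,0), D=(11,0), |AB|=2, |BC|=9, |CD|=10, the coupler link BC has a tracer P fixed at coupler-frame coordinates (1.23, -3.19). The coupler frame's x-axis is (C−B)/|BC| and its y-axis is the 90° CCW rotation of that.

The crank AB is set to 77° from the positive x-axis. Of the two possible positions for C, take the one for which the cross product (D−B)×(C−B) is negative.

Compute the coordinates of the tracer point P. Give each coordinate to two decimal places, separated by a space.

A=(0,0), D=(11.00,0)
B = A + 2.00·(cos77°, sin77°) = (0.4499, 1.9487)
|BD| = 10.7286
circle(B,9.00) ∩ circle(D,10.00): a=4.4788, h=7.8064
  candidates: C₊=(6.2722,8.8118) cross=83.752; C₋=(3.4362,-6.5414) cross=-83.752
  mode - wants cross < 0 → take C=(3.4362,-6.5414) (cross=-83.752)
ex = (C−B)/|BC| = (0.3318,-0.9433); ey = (0.9433,0.3318)
P = B + 1.23·ex + -3.19·ey = (-2.1512,-0.2701)

-2.15 -0.27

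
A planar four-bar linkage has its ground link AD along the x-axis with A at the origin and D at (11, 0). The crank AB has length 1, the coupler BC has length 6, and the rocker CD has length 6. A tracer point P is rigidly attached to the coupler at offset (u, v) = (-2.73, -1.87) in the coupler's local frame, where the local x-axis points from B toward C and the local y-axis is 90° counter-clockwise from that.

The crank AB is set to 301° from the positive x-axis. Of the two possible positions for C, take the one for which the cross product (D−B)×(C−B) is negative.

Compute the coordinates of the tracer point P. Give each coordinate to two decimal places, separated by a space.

-2.74 -1.45

A=(0,0), D=(11.00,0)
B = A + 1.00·(cos301°, sin301°) = (0.5150, -0.8572)
|BD| = 10.5199
circle(B,6.00) ∩ circle(D,6.00): a=5.2600, h=2.8866
  candidates: C₊=(5.5223,2.4485) cross=30.367; C₋=(5.9927,-3.3056) cross=-30.367
  mode - wants cross < 0 → take C=(5.9927,-3.3056) (cross=-30.367)
ex = (C−B)/|BC| = (0.9129,-0.4081); ey = (0.4081,0.9129)
P = B + -2.73·ex + -1.87·ey = (-2.7404,-1.4503)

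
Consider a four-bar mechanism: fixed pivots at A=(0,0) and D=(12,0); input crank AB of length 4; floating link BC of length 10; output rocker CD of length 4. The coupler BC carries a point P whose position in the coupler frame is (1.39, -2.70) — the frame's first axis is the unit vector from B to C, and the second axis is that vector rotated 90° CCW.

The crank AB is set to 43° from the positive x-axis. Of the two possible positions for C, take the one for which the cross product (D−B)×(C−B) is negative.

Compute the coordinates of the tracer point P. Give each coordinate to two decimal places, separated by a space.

2.24 -0.23

A=(0,0), D=(12.00,0)
B = A + 4.00·(cos43°, sin43°) = (2.9254, 2.7280)
|BD| = 9.4758
circle(B,10.00) ∩ circle(D,4.00): a=9.1702, h=3.9883
  candidates: C₊=(12.8556,3.9074) cross=37.792; C₋=(10.5592,-3.7315) cross=-37.792
  mode - wants cross < 0 → take C=(10.5592,-3.7315) (cross=-37.792)
ex = (C−B)/|BC| = (0.7634,-0.6459); ey = (0.6459,0.7634)
P = B + 1.39·ex + -2.70·ey = (2.2424,-0.2310)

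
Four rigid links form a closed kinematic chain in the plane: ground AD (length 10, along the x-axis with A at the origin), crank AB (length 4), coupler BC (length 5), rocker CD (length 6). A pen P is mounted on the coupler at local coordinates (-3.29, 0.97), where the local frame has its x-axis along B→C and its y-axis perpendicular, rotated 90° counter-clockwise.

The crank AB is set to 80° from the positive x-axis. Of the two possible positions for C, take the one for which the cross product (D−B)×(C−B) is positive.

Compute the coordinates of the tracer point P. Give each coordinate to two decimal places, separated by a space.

A=(0,0), D=(10.00,0)
B = A + 4.00·(cos80°, sin80°) = (0.6946, 3.9392)
|BD| = 10.1049
circle(B,5.00) ∩ circle(D,6.00): a=4.5081, h=2.1626
  candidates: C₊=(5.6891,4.1733) cross=21.852; C₋=(4.0030,0.1903) cross=-21.852
  mode + wants cross > 0 → take C=(5.6891,4.1733) (cross=21.852)
ex = (C−B)/|BC| = (0.9989,0.0468); ey = (-0.0468,0.9989)
P = B + -3.29·ex + 0.97·ey = (-2.6372,4.7542)

-2.64 4.75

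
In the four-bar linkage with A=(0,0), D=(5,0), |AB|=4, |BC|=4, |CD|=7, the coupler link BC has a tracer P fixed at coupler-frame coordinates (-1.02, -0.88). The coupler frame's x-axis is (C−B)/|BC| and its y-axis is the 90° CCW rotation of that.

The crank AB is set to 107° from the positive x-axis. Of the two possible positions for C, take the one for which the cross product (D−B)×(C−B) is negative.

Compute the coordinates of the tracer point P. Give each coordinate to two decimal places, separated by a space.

A=(0,0), D=(5.00,0)
B = A + 4.00·(cos107°, sin107°) = (-1.1695, 3.8252)
|BD| = 7.2591
circle(B,4.00) ∩ circle(D,7.00): a=1.3566, h=3.7629
  candidates: C₊=(1.9663,6.3085) cross=27.316; C₋=(-1.9995,-0.0877) cross=-27.316
  mode - wants cross < 0 → take C=(-1.9995,-0.0877) (cross=-27.316)
ex = (C−B)/|BC| = (-0.2075,-0.9782); ey = (0.9782,-0.2075)
P = B + -1.02·ex + -0.88·ey = (-1.8187,5.0056)

-1.82 5.01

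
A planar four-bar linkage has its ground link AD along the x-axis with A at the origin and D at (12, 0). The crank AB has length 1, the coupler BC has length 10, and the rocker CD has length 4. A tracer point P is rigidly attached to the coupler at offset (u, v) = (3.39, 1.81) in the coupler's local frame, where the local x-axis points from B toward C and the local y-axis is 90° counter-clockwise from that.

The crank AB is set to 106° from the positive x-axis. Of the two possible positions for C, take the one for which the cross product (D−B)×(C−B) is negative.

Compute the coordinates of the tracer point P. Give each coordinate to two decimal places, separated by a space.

3.54 1.41

A=(0,0), D=(12.00,0)
B = A + 1.00·(cos106°, sin106°) = (-0.2756, 0.9613)
|BD| = 12.3132
circle(B,10.00) ∩ circle(D,4.00): a=9.5676, h=2.9089
  candidates: C₊=(9.4898,3.1143) cross=35.817; C₋=(9.0357,-2.6856) cross=-35.817
  mode - wants cross < 0 → take C=(9.0357,-2.6856) (cross=-35.817)
ex = (C−B)/|BC| = (0.9311,-0.3647); ey = (0.3647,0.9311)
P = B + 3.39·ex + 1.81·ey = (3.5410,1.4103)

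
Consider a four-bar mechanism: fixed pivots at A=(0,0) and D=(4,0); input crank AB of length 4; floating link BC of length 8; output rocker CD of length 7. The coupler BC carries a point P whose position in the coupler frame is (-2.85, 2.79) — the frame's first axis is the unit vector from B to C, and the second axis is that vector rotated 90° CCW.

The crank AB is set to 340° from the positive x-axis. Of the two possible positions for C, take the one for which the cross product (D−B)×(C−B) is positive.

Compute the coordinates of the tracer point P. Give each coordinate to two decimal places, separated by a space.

A=(0,0), D=(4.00,0)
B = A + 4.00·(cos340°, sin340°) = (3.7588, -1.3681)
|BD| = 1.3892
circle(B,8.00) ∩ circle(D,7.00): a=6.0934, h=5.1836
  candidates: C₊=(-0.2880,5.5329) cross=7.201; C₋=(9.9218,3.7327) cross=-7.201
  mode + wants cross > 0 → take C=(-0.2880,5.5329) (cross=7.201)
ex = (C−B)/|BC| = (-0.5058,0.8626); ey = (-0.8626,-0.5058)
P = B + -2.85·ex + 2.79·ey = (2.7937,-5.2379)

2.79 -5.24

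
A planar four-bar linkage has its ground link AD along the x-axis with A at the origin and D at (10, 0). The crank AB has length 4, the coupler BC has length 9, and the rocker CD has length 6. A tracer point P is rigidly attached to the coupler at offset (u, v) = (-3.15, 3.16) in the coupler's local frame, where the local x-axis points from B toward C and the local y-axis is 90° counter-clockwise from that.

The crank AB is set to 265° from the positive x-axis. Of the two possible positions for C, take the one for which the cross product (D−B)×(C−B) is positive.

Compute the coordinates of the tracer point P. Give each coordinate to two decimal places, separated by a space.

A=(0,0), D=(10.00,0)
B = A + 4.00·(cos265°, sin265°) = (-0.3486, -3.9848)
|BD| = 11.0893
circle(B,9.00) ∩ circle(D,6.00): a=7.5736, h=4.8621
  candidates: C₊=(4.9720,3.2741) cross=53.917; C₋=(8.4663,-5.8007) cross=-53.917
  mode + wants cross > 0 → take C=(4.9720,3.2741) (cross=53.917)
ex = (C−B)/|BC| = (0.5912,0.8065); ey = (-0.8065,0.5912)
P = B + -3.15·ex + 3.16·ey = (-4.7595,-4.6572)

-4.76 -4.66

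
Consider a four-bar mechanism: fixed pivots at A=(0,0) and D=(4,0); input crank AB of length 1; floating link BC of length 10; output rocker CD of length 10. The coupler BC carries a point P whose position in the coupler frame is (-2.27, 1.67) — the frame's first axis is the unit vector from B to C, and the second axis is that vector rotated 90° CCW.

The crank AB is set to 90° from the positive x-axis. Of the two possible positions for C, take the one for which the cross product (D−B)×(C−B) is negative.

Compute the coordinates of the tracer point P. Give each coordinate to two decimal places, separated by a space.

1.75 3.21

A=(0,0), D=(4.00,0)
B = A + 1.00·(cos90°, sin90°) = (0.0000, 1.0000)
|BD| = 4.1231
circle(B,10.00) ∩ circle(D,10.00): a=2.0616, h=9.7852
  candidates: C₊=(4.3733,9.9930) cross=40.345; C₋=(-0.3733,-8.9930) cross=-40.345
  mode - wants cross < 0 → take C=(-0.3733,-8.9930) (cross=-40.345)
ex = (C−B)/|BC| = (-0.0373,-0.9993); ey = (0.9993,-0.0373)
P = B + -2.27·ex + 1.67·ey = (1.7536,3.2061)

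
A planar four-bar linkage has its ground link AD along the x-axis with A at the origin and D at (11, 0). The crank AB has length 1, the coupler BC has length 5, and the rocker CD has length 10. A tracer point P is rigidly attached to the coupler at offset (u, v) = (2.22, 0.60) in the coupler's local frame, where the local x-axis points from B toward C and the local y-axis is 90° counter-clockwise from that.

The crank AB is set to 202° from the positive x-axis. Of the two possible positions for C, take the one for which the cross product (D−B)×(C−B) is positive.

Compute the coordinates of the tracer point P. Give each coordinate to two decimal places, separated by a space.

A=(0,0), D=(11.00,0)
B = A + 1.00·(cos202°, sin202°) = (-0.9272, -0.3746)
|BD| = 11.9331
circle(B,5.00) ∩ circle(D,10.00): a=2.8240, h=4.1261
  candidates: C₊=(1.7659,3.8381) cross=49.237; C₋=(2.0250,-4.4101) cross=-49.237
  mode + wants cross > 0 → take C=(1.7659,3.8381) (cross=49.237)
ex = (C−B)/|BC| = (0.5386,0.8426); ey = (-0.8426,0.5386)
P = B + 2.22·ex + 0.60·ey = (-0.2370,1.8190)

-0.24 1.82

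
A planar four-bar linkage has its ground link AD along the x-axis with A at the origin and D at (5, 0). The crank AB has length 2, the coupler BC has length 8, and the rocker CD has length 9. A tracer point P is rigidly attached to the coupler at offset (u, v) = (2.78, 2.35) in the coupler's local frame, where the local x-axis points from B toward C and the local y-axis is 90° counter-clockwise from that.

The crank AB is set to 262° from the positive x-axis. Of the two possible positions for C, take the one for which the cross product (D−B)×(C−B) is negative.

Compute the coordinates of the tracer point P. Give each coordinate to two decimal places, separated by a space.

3.15 -3.21

A=(0,0), D=(5.00,0)
B = A + 2.00·(cos262°, sin262°) = (-0.2783, -1.9805)
|BD| = 5.6377
circle(B,8.00) ∩ circle(D,9.00): a=1.3111, h=7.8918
  candidates: C₊=(-1.8232,5.8689) cross=44.492; C₋=(3.7216,-8.9087) cross=-44.492
  mode - wants cross < 0 → take C=(3.7216,-8.9087) (cross=-44.492)
ex = (C−B)/|BC| = (0.5000,-0.8660); ey = (0.8660,0.5000)
P = B + 2.78·ex + 2.35·ey = (3.1468,-3.2131)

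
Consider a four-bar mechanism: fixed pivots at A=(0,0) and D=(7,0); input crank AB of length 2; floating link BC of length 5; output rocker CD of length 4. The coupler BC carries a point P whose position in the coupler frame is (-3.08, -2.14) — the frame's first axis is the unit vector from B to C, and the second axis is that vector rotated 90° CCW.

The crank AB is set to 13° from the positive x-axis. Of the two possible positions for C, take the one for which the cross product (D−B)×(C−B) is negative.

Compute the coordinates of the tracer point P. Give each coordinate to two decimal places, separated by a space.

A=(0,0), D=(7.00,0)
B = A + 2.00·(cos13°, sin13°) = (1.9487, 0.4499)
|BD| = 5.0713
circle(B,5.00) ∩ circle(D,4.00): a=3.4230, h=3.6446
  candidates: C₊=(5.6816,3.7765) cross=18.483; C₋=(5.0349,-3.4840) cross=-18.483
  mode - wants cross < 0 → take C=(5.0349,-3.4840) (cross=-18.483)
ex = (C−B)/|BC| = (0.6172,-0.7868); ey = (0.7868,0.6172)
P = B + -3.08·ex + -2.14·ey = (-1.6360,1.5523)

-1.64 1.55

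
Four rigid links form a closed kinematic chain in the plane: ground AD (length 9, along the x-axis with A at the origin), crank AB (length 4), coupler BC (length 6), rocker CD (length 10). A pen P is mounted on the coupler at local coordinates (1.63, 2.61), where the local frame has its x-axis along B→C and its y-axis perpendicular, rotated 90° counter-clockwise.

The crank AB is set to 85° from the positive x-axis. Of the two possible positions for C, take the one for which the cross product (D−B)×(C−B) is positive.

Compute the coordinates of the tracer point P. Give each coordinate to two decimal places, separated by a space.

-0.69 6.88

A=(0,0), D=(9.00,0)
B = A + 4.00·(cos85°, sin85°) = (0.3486, 3.9848)
|BD| = 9.5250
circle(B,6.00) ∩ circle(D,10.00): a=1.4029, h=5.8337
  candidates: C₊=(4.0634,8.6965) cross=55.566; C₋=(-0.8177,-1.9008) cross=-55.566
  mode + wants cross > 0 → take C=(4.0634,8.6965) (cross=55.566)
ex = (C−B)/|BC| = (0.6191,0.7853); ey = (-0.7853,0.6191)
P = B + 1.63·ex + 2.61·ey = (-0.6918,6.8807)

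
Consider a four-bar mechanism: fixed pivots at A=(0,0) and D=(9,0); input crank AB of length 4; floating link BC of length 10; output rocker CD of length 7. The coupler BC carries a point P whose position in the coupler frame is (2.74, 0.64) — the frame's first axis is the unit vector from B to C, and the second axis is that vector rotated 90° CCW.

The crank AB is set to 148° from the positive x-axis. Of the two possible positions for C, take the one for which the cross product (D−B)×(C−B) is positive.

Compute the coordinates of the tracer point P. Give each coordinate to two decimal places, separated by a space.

A=(0,0), D=(9.00,0)
B = A + 4.00·(cos148°, sin148°) = (-3.3922, 2.1197)
|BD| = 12.5722
circle(B,10.00) ∩ circle(D,7.00): a=8.3144, h=5.5562
  candidates: C₊=(5.7399,6.1945) cross=69.853; C₋=(3.8664,-4.7588) cross=-69.853
  mode + wants cross > 0 → take C=(5.7399,6.1945) (cross=69.853)
ex = (C−B)/|BC| = (0.9132,0.4075); ey = (-0.4075,0.9132)
P = B + 2.74·ex + 0.64·ey = (-1.1508,3.8206)

-1.15 3.82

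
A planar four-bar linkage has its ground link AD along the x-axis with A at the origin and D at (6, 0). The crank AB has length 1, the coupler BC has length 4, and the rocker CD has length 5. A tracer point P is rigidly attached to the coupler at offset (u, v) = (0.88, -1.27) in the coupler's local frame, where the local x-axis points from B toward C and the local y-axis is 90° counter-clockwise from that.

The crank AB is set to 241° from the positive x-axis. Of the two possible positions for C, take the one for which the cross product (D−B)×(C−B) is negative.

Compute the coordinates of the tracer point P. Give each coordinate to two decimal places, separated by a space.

A=(0,0), D=(6.00,0)
B = A + 1.00·(cos241°, sin241°) = (-0.4848, -0.8746)
|BD| = 6.5435
circle(B,4.00) ∩ circle(D,5.00): a=2.5841, h=3.0533
  candidates: C₊=(1.6680,2.4967) cross=19.979; C₋=(2.4842,-3.5551) cross=-19.979
  mode - wants cross < 0 → take C=(2.4842,-3.5551) (cross=-19.979)
ex = (C−B)/|BC| = (0.7422,-0.6701); ey = (0.6701,0.7422)
P = B + 0.88·ex + -1.27·ey = (-0.6827,-2.4070)

-0.68 -2.41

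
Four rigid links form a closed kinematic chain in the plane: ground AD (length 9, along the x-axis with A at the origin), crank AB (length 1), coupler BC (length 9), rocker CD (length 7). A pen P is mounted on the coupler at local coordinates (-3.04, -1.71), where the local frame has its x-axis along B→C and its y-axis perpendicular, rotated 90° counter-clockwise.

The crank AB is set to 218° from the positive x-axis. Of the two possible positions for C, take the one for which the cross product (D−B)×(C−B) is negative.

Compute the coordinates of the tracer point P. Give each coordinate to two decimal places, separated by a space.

A=(0,0), D=(9.00,0)
B = A + 1.00·(cos218°, sin218°) = (-0.7880, -0.6157)
|BD| = 9.8074
circle(B,9.00) ∩ circle(D,7.00): a=6.5351, h=6.1881
  candidates: C₊=(5.3457,5.9705) cross=60.689; C₋=(6.1227,-6.3813) cross=-60.689
  mode - wants cross < 0 → take C=(6.1227,-6.3813) (cross=-60.689)
ex = (C−B)/|BC| = (0.7679,-0.6406); ey = (0.6406,0.7679)
P = B + -3.04·ex + -1.71·ey = (-4.2178,0.0188)

-4.22 0.02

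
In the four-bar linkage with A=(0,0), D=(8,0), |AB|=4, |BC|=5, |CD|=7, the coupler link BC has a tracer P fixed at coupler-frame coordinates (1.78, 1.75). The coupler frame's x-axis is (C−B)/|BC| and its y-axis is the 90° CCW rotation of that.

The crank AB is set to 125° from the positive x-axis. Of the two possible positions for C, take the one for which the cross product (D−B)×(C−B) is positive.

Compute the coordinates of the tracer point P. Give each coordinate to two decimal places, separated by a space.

A=(0,0), D=(8.00,0)
B = A + 4.00·(cos125°, sin125°) = (-2.2943, 3.2766)
|BD| = 10.8032
circle(B,5.00) ∩ circle(D,7.00): a=4.2908, h=2.5669
  candidates: C₊=(2.5729,4.4212) cross=27.731; C₋=(1.0158,-0.4708) cross=-27.731
  mode + wants cross > 0 → take C=(2.5729,4.4212) (cross=27.731)
ex = (C−B)/|BC| = (0.9734,0.2289); ey = (-0.2289,0.9734)
P = B + 1.78·ex + 1.75·ey = (-0.9622,5.3876)

-0.96 5.39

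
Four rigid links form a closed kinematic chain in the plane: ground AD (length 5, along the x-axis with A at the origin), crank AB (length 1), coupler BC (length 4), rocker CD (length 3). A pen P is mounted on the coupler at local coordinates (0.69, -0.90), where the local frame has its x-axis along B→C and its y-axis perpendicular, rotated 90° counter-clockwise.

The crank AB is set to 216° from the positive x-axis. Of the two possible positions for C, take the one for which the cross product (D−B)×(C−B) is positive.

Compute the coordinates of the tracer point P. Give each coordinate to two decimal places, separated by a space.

A=(0,0), D=(5.00,0)
B = A + 1.00·(cos216°, sin216°) = (-0.8090, -0.5878)
|BD| = 5.8387
circle(B,4.00) ∩ circle(D,3.00): a=3.5188, h=1.9021
  candidates: C₊=(2.5004,1.6589) cross=11.106; C₋=(2.8834,-2.1260) cross=-11.106
  mode + wants cross > 0 → take C=(2.5004,1.6589) (cross=11.106)
ex = (C−B)/|BC| = (0.8274,0.5617); ey = (-0.5617,0.8274)
P = B + 0.69·ex + -0.90·ey = (0.2674,-0.9448)

0.27 -0.94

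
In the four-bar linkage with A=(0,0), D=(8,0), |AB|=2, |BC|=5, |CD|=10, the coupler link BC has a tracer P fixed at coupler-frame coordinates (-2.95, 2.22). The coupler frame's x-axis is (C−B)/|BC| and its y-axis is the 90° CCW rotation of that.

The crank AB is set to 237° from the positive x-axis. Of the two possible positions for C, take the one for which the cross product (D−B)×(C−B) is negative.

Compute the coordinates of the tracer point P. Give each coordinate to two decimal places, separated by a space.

0.18 1.79

A=(0,0), D=(8.00,0)
B = A + 2.00·(cos237°, sin237°) = (-1.0893, -1.6773)
|BD| = 9.2428
circle(B,5.00) ∩ circle(D,10.00): a=0.5641, h=4.9681
  candidates: C₊=(-1.4361,3.3106) cross=45.919; C₋=(0.3671,-6.4605) cross=-45.919
  mode - wants cross < 0 → take C=(0.3671,-6.4605) (cross=-45.919)
ex = (C−B)/|BC| = (0.2913,-0.9566); ey = (0.9566,0.2913)
P = B + -2.95·ex + 2.22·ey = (0.1752,1.7914)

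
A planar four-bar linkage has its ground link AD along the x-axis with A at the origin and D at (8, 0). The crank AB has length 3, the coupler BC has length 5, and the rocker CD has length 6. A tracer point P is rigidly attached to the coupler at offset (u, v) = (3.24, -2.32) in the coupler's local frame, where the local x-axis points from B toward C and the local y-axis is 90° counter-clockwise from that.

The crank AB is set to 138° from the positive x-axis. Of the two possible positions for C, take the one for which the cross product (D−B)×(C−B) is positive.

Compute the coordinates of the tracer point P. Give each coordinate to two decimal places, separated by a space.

1.34 0.24

A=(0,0), D=(8.00,0)
B = A + 3.00·(cos138°, sin138°) = (-2.2294, 2.0074)
|BD| = 10.4245
circle(B,5.00) ∩ circle(D,6.00): a=4.6847, h=1.7475
  candidates: C₊=(2.7041,2.8201) cross=18.217; C₋=(2.0310,-0.6095) cross=-18.217
  mode + wants cross > 0 → take C=(2.7041,2.8201) (cross=18.217)
ex = (C−B)/|BC| = (0.9867,0.1625); ey = (-0.1625,0.9867)
P = B + 3.24·ex + -2.32·ey = (1.3446,0.2449)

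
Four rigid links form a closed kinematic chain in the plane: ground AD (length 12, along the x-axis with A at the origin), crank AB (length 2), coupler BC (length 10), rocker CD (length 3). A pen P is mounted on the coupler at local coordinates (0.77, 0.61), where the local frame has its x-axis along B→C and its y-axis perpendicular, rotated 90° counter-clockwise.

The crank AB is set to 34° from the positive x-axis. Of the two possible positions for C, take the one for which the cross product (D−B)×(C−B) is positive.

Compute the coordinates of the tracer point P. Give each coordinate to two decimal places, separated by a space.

A=(0,0), D=(12.00,0)
B = A + 2.00·(cos34°, sin34°) = (1.6581, 1.1184)
|BD| = 10.4022
circle(B,10.00) ∩ circle(D,3.00): a=9.5752, h=2.8837
  candidates: C₊=(11.4878,2.9560) cross=29.997; C₋=(10.8677,-2.7781) cross=-29.997
  mode + wants cross > 0 → take C=(11.4878,2.9560) (cross=29.997)
ex = (C−B)/|BC| = (0.9830,0.1838); ey = (-0.1838,0.9830)
P = B + 0.77·ex + 0.61·ey = (2.3029,1.8595)

2.30 1.86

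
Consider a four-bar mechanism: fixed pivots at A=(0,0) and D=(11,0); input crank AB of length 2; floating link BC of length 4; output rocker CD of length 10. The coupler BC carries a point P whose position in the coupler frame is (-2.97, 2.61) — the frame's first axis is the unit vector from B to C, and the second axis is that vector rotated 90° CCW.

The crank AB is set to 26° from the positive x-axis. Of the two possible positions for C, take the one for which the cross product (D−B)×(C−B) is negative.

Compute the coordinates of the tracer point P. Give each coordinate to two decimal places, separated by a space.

4.62 3.64

A=(0,0), D=(11.00,0)
B = A + 2.00·(cos26°, sin26°) = (1.7976, 0.8767)
|BD| = 9.2441
circle(B,4.00) ∩ circle(D,10.00): a=0.0786, h=3.9992
  candidates: C₊=(2.2551,4.8505) cross=36.969; C₋=(1.4965,-3.1119) cross=-36.969
  mode - wants cross < 0 → take C=(1.4965,-3.1119) (cross=-36.969)
ex = (C−B)/|BC| = (-0.0753,-0.9972); ey = (0.9972,-0.0753)
P = B + -2.97·ex + 2.61·ey = (4.6237,3.6419)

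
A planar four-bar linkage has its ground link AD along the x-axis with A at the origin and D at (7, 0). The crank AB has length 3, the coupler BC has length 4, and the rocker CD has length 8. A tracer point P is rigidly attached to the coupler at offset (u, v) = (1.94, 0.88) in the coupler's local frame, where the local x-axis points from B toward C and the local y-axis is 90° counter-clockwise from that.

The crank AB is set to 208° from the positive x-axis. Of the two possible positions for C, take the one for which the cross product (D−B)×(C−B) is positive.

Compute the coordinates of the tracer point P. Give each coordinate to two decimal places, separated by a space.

A=(0,0), D=(7.00,0)
B = A + 3.00·(cos208°, sin208°) = (-2.6488, -1.4084)
|BD| = 9.7511
circle(B,4.00) ∩ circle(D,8.00): a=2.4143, h=3.1892
  candidates: C₊=(-0.7205,2.0961) cross=31.099; C₋=(0.2008,-4.2155) cross=-31.099
  mode + wants cross > 0 → take C=(-0.7205,2.0961) (cross=31.099)
ex = (C−B)/|BC| = (0.4821,0.8761); ey = (-0.8761,0.4821)
P = B + 1.94·ex + 0.88·ey = (-2.4846,0.7155)

-2.48 0.72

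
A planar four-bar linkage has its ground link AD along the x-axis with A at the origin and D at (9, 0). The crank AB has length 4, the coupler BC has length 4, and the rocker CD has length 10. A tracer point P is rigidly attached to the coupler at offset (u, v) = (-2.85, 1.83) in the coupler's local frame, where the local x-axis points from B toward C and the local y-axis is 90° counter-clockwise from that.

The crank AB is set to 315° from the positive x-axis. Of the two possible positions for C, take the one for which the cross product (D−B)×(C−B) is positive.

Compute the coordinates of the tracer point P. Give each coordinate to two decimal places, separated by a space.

A=(0,0), D=(9.00,0)
B = A + 4.00·(cos315°, sin315°) = (2.8284, -2.8284)
|BD| = 6.7888
circle(B,4.00) ∩ circle(D,10.00): a=-2.7922, h=2.8642
  candidates: C₊=(-0.9032,-1.3880) cross=19.445; C₋=(1.4834,-6.5955) cross=-19.445
  mode + wants cross > 0 → take C=(-0.9032,-1.3880) (cross=19.445)
ex = (C−B)/|BC| = (-0.9329,0.3601); ey = (-0.3601,-0.9329)
P = B + -2.85·ex + 1.83·ey = (4.8282,-5.5620)

4.83 -5.56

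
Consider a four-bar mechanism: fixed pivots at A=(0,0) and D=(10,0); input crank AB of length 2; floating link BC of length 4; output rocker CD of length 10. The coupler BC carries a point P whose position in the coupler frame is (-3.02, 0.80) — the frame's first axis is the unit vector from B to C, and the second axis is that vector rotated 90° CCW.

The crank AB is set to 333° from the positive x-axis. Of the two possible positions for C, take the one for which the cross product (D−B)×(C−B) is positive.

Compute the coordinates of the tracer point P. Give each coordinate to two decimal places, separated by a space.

A=(0,0), D=(10.00,0)
B = A + 2.00·(cos333°, sin333°) = (1.7820, -0.9080)
|BD| = 8.2680
circle(B,4.00) ∩ circle(D,10.00): a=-0.9458, h=3.8866
  candidates: C₊=(0.4151,2.8512) cross=32.134; C₋=(1.2687,-4.8749) cross=-32.134
  mode + wants cross > 0 → take C=(0.4151,2.8512) (cross=32.134)
ex = (C−B)/|BC| = (-0.3417,0.9398); ey = (-0.9398,-0.3417)
P = B + -3.02·ex + 0.80·ey = (2.0622,-4.0196)

2.06 -4.02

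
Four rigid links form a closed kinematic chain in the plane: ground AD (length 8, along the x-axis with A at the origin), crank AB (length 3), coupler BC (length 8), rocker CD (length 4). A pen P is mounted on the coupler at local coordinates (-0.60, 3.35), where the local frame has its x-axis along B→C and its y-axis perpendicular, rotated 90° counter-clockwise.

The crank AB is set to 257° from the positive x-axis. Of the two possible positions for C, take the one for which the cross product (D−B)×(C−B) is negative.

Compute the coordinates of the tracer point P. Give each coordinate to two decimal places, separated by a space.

-0.85 0.48

A=(0,0), D=(8.00,0)
B = A + 3.00·(cos257°, sin257°) = (-0.6749, -2.9231)
|BD| = 9.1541
circle(B,8.00) ∩ circle(D,4.00): a=7.1988, h=3.4895
  candidates: C₊=(5.0328,2.6825) cross=31.944; C₋=(7.2614,-3.9312) cross=-31.944
  mode - wants cross < 0 → take C=(7.2614,-3.9312) (cross=-31.944)
ex = (C−B)/|BC| = (0.9920,-0.1260); ey = (0.1260,0.9920)
P = B + -0.60·ex + 3.35·ey = (-0.8479,0.4758)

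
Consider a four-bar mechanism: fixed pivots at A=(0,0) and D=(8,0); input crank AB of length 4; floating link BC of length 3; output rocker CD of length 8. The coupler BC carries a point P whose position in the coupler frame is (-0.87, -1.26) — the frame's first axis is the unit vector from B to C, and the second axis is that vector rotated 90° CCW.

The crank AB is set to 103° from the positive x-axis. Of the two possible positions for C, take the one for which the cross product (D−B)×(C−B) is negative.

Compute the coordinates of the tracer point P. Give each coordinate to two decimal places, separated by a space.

-2.37 4.31

A=(0,0), D=(8.00,0)
B = A + 4.00·(cos103°, sin103°) = (-0.8998, 3.8975)
|BD| = 9.7158
circle(B,3.00) ∩ circle(D,8.00): a=2.0275, h=2.2112
  candidates: C₊=(1.8444,5.1097) cross=21.484; C₋=(0.0704,1.0587) cross=-21.484
  mode - wants cross < 0 → take C=(0.0704,1.0587) (cross=-21.484)
ex = (C−B)/|BC| = (0.3234,-0.9463); ey = (0.9463,0.3234)
P = B + -0.87·ex + -1.26·ey = (-2.3734,4.3133)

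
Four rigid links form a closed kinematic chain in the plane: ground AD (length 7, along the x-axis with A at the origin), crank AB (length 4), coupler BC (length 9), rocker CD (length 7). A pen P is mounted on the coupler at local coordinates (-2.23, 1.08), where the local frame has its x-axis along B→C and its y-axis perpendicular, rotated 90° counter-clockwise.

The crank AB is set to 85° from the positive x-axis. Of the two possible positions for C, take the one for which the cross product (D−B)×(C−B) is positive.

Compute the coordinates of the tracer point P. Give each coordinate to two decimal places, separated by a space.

A=(0,0), D=(7.00,0)
B = A + 4.00·(cos85°, sin85°) = (0.3486, 3.9848)
|BD| = 7.7537
circle(B,9.00) ∩ circle(D,7.00): a=5.9404, h=6.7611
  candidates: C₊=(8.9192,6.7318) cross=52.423; C₋=(1.9698,-4.8680) cross=-52.423
  mode + wants cross > 0 → take C=(8.9192,6.7318) (cross=52.423)
ex = (C−B)/|BC| = (0.9523,0.3052); ey = (-0.3052,0.9523)
P = B + -2.23·ex + 1.08·ey = (-2.1046,4.3326)

-2.10 4.33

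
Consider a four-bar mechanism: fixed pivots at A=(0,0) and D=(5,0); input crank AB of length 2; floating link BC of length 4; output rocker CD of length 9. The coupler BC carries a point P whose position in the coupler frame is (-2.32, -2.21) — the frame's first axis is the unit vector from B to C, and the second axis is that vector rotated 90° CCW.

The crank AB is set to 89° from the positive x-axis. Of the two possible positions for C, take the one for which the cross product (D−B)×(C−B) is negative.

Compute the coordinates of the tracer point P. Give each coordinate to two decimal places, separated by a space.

A=(0,0), D=(5.00,0)
B = A + 2.00·(cos89°, sin89°) = (0.0349, 1.9997)
|BD| = 5.3527
circle(B,4.00) ∩ circle(D,9.00): a=-3.3954, h=2.1145
  candidates: C₊=(-2.3247,5.2296) cross=11.318; C₋=(-3.9046,1.3068) cross=-11.318
  mode - wants cross < 0 → take C=(-3.9046,1.3068) (cross=-11.318)
ex = (C−B)/|BC| = (-0.9849,-0.1732); ey = (0.1732,-0.9849)
P = B + -2.32·ex + -2.21·ey = (1.9370,4.5782)

1.94 4.58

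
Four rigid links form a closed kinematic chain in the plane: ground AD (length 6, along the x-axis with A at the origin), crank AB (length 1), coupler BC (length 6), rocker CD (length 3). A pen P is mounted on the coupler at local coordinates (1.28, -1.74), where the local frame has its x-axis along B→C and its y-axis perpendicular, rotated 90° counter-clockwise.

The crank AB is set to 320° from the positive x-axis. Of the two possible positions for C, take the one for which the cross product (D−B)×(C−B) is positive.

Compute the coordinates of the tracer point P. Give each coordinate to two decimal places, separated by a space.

A=(0,0), D=(6.00,0)
B = A + 1.00·(cos320°, sin320°) = (0.7660, -0.6428)
|BD| = 5.2733
circle(B,6.00) ∩ circle(D,3.00): a=5.1967, h=2.9990
  candidates: C₊=(5.5584,2.9673) cross=15.815; C₋=(6.2896,-2.9860) cross=-15.815
  mode + wants cross > 0 → take C=(5.5584,2.9673) (cross=15.815)
ex = (C−B)/|BC| = (0.7987,0.6017); ey = (-0.6017,0.7987)
P = B + 1.28·ex + -1.74·ey = (2.8354,-1.2624)

2.84 -1.26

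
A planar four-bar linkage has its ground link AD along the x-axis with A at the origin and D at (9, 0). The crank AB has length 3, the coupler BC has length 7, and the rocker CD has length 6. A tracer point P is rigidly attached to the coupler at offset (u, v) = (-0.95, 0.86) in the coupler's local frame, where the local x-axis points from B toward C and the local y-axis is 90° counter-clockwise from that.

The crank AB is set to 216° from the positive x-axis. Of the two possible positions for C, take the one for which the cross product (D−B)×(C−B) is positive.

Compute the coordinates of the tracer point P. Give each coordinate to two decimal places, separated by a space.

-3.69 -1.58

A=(0,0), D=(9.00,0)
B = A + 3.00·(cos216°, sin216°) = (-2.4271, -1.7634)
|BD| = 11.5623
circle(B,7.00) ∩ circle(D,6.00): a=6.3433, h=2.9601
  candidates: C₊=(3.3906,2.1295) cross=34.226; C₋=(4.2935,-3.7214) cross=-34.226
  mode + wants cross > 0 → take C=(3.3906,2.1295) (cross=34.226)
ex = (C−B)/|BC| = (0.8311,0.5561); ey = (-0.5561,0.8311)
P = B + -0.95·ex + 0.86·ey = (-3.6949,-1.5769)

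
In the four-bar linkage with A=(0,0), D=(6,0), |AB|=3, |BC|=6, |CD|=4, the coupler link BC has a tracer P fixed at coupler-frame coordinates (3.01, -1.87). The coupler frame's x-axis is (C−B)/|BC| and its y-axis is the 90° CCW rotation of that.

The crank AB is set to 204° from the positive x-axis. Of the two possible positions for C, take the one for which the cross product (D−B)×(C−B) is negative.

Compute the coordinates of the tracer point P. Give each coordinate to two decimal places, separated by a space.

-0.29 -3.78

A=(0,0), D=(6.00,0)
B = A + 3.00·(cos204°, sin204°) = (-2.7406, -1.2202)
|BD| = 8.8254
circle(B,6.00) ∩ circle(D,4.00): a=5.5458, h=2.2900
  candidates: C₊=(2.4353,1.8146) cross=20.210; C₋=(3.0685,-2.7215) cross=-20.210
  mode - wants cross < 0 → take C=(3.0685,-2.7215) (cross=-20.210)
ex = (C−B)/|BC| = (0.9682,-0.2502); ey = (0.2502,0.9682)
P = B + 3.01·ex + -1.87·ey = (-0.2943,-3.7839)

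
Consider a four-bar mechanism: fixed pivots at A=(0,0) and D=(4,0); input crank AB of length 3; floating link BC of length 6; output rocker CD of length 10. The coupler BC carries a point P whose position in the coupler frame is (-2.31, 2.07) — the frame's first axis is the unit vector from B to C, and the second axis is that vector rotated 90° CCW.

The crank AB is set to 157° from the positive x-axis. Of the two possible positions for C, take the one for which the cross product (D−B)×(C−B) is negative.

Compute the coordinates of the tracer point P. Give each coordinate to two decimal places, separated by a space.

0.02 2.55

A=(0,0), D=(4.00,0)
B = A + 3.00·(cos157°, sin157°) = (-2.7615, 1.1722)
|BD| = 6.8624
circle(B,6.00) ∩ circle(D,10.00): a=-1.2319, h=5.8722
  candidates: C₊=(-2.9723,7.1685) cross=40.297; C₋=(-4.9784,-4.4032) cross=-40.297
  mode - wants cross < 0 → take C=(-4.9784,-4.4032) (cross=-40.297)
ex = (C−B)/|BC| = (-0.3695,-0.9292); ey = (0.9292,-0.3695)
P = B + -2.31·ex + 2.07·ey = (0.0155,2.5539)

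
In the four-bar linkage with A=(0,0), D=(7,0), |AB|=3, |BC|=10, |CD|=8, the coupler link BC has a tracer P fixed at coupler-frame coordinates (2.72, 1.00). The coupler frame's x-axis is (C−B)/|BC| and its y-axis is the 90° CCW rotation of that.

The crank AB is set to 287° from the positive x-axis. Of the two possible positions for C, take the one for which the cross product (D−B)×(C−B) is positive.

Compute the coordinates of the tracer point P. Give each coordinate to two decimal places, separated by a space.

0.47 0.00

A=(0,0), D=(7.00,0)
B = A + 3.00·(cos287°, sin287°) = (0.8771, -2.8689)
|BD| = 6.7617
circle(B,10.00) ∩ circle(D,8.00): a=6.0429, h=7.9676
  candidates: C₊=(2.9685,6.9099) cross=53.875; C₋=(9.7297,-7.5199) cross=-53.875
  mode + wants cross > 0 → take C=(2.9685,6.9099) (cross=53.875)
ex = (C−B)/|BC| = (0.2091,0.9779); ey = (-0.9779,0.2091)
P = B + 2.72·ex + 1.00·ey = (0.4681,0.0001)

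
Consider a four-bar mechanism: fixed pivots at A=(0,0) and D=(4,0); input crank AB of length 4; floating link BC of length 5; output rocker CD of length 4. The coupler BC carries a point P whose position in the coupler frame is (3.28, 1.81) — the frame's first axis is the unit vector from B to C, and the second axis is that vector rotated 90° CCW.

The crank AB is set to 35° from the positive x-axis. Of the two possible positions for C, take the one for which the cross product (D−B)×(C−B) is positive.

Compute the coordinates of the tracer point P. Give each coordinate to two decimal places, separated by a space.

6.98 2.85

A=(0,0), D=(4.00,0)
B = A + 4.00·(cos35°, sin35°) = (3.2766, 2.2943)
|BD| = 2.4056
circle(B,5.00) ∩ circle(D,4.00): a=3.0734, h=3.9439
  candidates: C₊=(7.9621,0.5491) cross=9.488; C₋=(0.4395,-1.8228) cross=-9.488
  mode + wants cross > 0 → take C=(7.9621,0.5491) (cross=9.488)
ex = (C−B)/|BC| = (0.9371,-0.3490); ey = (0.3490,0.9371)
P = B + 3.28·ex + 1.81·ey = (6.9821,2.8456)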